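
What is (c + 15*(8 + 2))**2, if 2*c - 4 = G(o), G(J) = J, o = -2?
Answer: 22801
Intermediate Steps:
c = 1 (c = 2 + (1/2)*(-2) = 2 - 1 = 1)
(c + 15*(8 + 2))**2 = (1 + 15*(8 + 2))**2 = (1 + 15*10)**2 = (1 + 150)**2 = 151**2 = 22801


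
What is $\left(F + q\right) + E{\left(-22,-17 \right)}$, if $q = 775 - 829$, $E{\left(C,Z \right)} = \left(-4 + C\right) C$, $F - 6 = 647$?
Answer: $1171$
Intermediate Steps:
$F = 653$ ($F = 6 + 647 = 653$)
$E{\left(C,Z \right)} = C \left(-4 + C\right)$
$q = -54$
$\left(F + q\right) + E{\left(-22,-17 \right)} = \left(653 - 54\right) - 22 \left(-4 - 22\right) = 599 - -572 = 599 + 572 = 1171$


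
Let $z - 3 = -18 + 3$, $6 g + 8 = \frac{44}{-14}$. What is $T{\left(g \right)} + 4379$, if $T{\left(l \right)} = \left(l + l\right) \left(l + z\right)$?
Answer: $\frac{217093}{49} \approx 4430.5$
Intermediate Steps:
$g = - \frac{13}{7}$ ($g = - \frac{4}{3} + \frac{44 \frac{1}{-14}}{6} = - \frac{4}{3} + \frac{44 \left(- \frac{1}{14}\right)}{6} = - \frac{4}{3} + \frac{1}{6} \left(- \frac{22}{7}\right) = - \frac{4}{3} - \frac{11}{21} = - \frac{13}{7} \approx -1.8571$)
$z = -12$ ($z = 3 + \left(-18 + 3\right) = 3 - 15 = -12$)
$T{\left(l \right)} = 2 l \left(-12 + l\right)$ ($T{\left(l \right)} = \left(l + l\right) \left(l - 12\right) = 2 l \left(-12 + l\right)$)
$T{\left(g \right)} + 4379 = 2 \left(- \frac{13}{7}\right) \left(-12 - \frac{13}{7}\right) + 4379 = 2 \left(- \frac{13}{7}\right) \left(- \frac{97}{7}\right) + 4379 = \frac{2522}{49} + 4379 = \frac{217093}{49}$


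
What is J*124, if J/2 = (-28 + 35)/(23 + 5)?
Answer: 62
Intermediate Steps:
J = ½ (J = 2*((-28 + 35)/(23 + 5)) = 2*(7/28) = 2*(7*(1/28)) = 2*(¼) = ½ ≈ 0.50000)
J*124 = (½)*124 = 62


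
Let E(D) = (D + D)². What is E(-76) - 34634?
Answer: -11530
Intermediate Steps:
E(D) = 4*D² (E(D) = (2*D)² = 4*D²)
E(-76) - 34634 = 4*(-76)² - 34634 = 4*5776 - 34634 = 23104 - 34634 = -11530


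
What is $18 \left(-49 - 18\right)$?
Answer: $-1206$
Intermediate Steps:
$18 \left(-49 - 18\right) = 18 \left(-67\right) = -1206$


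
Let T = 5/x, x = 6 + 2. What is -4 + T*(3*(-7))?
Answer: -137/8 ≈ -17.125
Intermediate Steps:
x = 8
T = 5/8 ≈ 0.62500
-4 + T*(3*(-7)) = -4 + 5*(3*(-7))/8 = -4 + (5/8)*(-21) = -4 - 105/8 = -137/8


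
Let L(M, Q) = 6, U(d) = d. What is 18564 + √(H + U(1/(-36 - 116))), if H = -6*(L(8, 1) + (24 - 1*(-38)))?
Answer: 18564 + I*√2356646/76 ≈ 18564.0 + 20.199*I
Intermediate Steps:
H = -408 (H = -6*(6 + (24 - 1*(-38))) = -6*(6 + (24 + 38)) = -6*(6 + 62) = -6*68 = -408)
18564 + √(H + U(1/(-36 - 116))) = 18564 + √(-408 + 1/(-36 - 116)) = 18564 + √(-408 + 1/(-152)) = 18564 + √(-408 - 1/152) = 18564 + √(-62017/152) = 18564 + I*√2356646/76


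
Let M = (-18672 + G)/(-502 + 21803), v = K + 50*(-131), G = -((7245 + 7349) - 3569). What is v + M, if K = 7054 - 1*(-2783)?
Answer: 69986690/21301 ≈ 3285.6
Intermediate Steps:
K = 9837 (K = 7054 + 2783 = 9837)
G = -11025 (G = -(14594 - 3569) = -1*11025 = -11025)
v = 3287 (v = 9837 + 50*(-131) = 9837 - 6550 = 3287)
M = -29697/21301 (M = (-18672 - 11025)/(-502 + 21803) = -29697/21301 ≈ -1.3942)
v + M = 3287 - 29697/21301 = 69986690/21301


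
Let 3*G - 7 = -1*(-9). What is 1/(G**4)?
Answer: 81/65536 ≈ 0.0012360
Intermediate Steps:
G = 16/3 (G = 7/3 + (-1*(-9))/3 = 7/3 + (1/3)*9 = 7/3 + 3 = 16/3 ≈ 5.3333)
1/(G**4) = 1/((16/3)**4) = 1/(65536/81) = 81/65536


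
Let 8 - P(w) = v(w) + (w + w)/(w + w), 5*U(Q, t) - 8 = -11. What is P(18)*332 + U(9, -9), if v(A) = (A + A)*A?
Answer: -1064063/5 ≈ -2.1281e+5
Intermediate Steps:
U(Q, t) = -⅗ (U(Q, t) = 8/5 + (⅕)*(-11) = 8/5 - 11/5 = -⅗)
v(A) = 2*A² (v(A) = (2*A)*A = 2*A²)
P(w) = 7 - 2*w² (P(w) = 8 - (2*w² + (w + w)/(w + w)) = 8 - (2*w² + (2*w)/((2*w))) = 8 - (2*w² + (2*w)*(1/(2*w))) = 8 - (2*w² + 1) = 8 - (1 + 2*w²) = 8 + (-1 - 2*w²) = 7 - 2*w²)
P(18)*332 + U(9, -9) = (7 - 2*18²)*332 - ⅗ = (7 - 2*324)*332 - ⅗ = (7 - 648)*332 - ⅗ = -641*332 - ⅗ = -212812 - ⅗ = -1064063/5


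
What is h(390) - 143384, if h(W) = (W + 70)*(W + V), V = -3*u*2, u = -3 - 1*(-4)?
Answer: 33256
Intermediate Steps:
u = 1 (u = -3 + 4 = 1)
V = -6 (V = -3*1*2 = -3*2 = -6)
h(W) = (-6 + W)*(70 + W) (h(W) = (W + 70)*(W - 6) = (70 + W)*(-6 + W) = (-6 + W)*(70 + W))
h(390) - 143384 = (-420 + 390² + 64*390) - 143384 = (-420 + 152100 + 24960) - 143384 = 176640 - 143384 = 33256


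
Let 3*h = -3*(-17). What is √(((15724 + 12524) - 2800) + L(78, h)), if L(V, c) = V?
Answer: √25526 ≈ 159.77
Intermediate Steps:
h = 17 (h = (-3*(-17))/3 = (⅓)*51 = 17)
√(((15724 + 12524) - 2800) + L(78, h)) = √(((15724 + 12524) - 2800) + 78) = √((28248 - 2800) + 78) = √(25448 + 78) = √25526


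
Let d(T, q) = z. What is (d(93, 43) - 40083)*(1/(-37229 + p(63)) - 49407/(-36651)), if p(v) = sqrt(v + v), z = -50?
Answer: -916057855260944586/16932741414355 + 120399*sqrt(14)/1385998315 ≈ -54100.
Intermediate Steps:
p(v) = sqrt(2)*sqrt(v) (p(v) = sqrt(2*v) = sqrt(2)*sqrt(v))
d(T, q) = -50
(d(93, 43) - 40083)*(1/(-37229 + p(63)) - 49407/(-36651)) = (-50 - 40083)*(1/(-37229 + sqrt(2)*sqrt(63)) - 49407/(-36651)) = -40133*(1/(-37229 + sqrt(2)*(3*sqrt(7))) - 49407*(-1/36651)) = -40133*(1/(-37229 + 3*sqrt(14)) + 16469/12217) = -40133*(16469/12217 + 1/(-37229 + 3*sqrt(14))) = -660950377/12217 - 40133/(-37229 + 3*sqrt(14))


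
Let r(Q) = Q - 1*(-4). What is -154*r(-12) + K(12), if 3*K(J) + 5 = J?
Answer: 3703/3 ≈ 1234.3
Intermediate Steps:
r(Q) = 4 + Q (r(Q) = Q + 4 = 4 + Q)
K(J) = -5/3 + J/3
-154*r(-12) + K(12) = -154*(4 - 12) + (-5/3 + (⅓)*12) = -154*(-8) + (-5/3 + 4) = 1232 + 7/3 = 3703/3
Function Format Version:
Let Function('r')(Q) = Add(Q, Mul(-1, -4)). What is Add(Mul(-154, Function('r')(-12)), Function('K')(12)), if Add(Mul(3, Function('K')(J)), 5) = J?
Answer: Rational(3703, 3) ≈ 1234.3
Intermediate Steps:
Function('r')(Q) = Add(4, Q) (Function('r')(Q) = Add(Q, 4) = Add(4, Q))
Function('K')(J) = Add(Rational(-5, 3), Mul(Rational(1, 3), J))
Add(Mul(-154, Function('r')(-12)), Function('K')(12)) = Add(Mul(-154, Add(4, -12)), Add(Rational(-5, 3), Mul(Rational(1, 3), 12))) = Add(Mul(-154, -8), Add(Rational(-5, 3), 4)) = Add(1232, Rational(7, 3)) = Rational(3703, 3)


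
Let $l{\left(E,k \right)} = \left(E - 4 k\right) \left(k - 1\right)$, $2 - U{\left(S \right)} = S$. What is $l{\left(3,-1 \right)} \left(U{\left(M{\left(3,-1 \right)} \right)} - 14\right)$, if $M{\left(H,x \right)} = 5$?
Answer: $238$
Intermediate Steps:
$U{\left(S \right)} = 2 - S$
$l{\left(E,k \right)} = \left(-1 + k\right) \left(E - 4 k\right)$ ($l{\left(E,k \right)} = \left(E - 4 k\right) \left(-1 + k\right) = \left(-1 + k\right) \left(E - 4 k\right)$)
$l{\left(3,-1 \right)} \left(U{\left(M{\left(3,-1 \right)} \right)} - 14\right) = \left(\left(-1\right) 3 - 4 \left(-1\right)^{2} + 4 \left(-1\right) + 3 \left(-1\right)\right) \left(\left(2 - 5\right) - 14\right) = \left(-3 - 4 - 4 - 3\right) \left(\left(2 - 5\right) - 14\right) = \left(-3 - 4 - 4 - 3\right) \left(-3 - 14\right) = \left(-14\right) \left(-17\right) = 238$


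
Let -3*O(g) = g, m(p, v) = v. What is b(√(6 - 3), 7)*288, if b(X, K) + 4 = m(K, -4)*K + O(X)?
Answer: -9216 - 96*√3 ≈ -9382.3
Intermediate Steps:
O(g) = -g/3
b(X, K) = -4 - 4*K - X/3 (b(X, K) = -4 + (-4*K - X/3) = -4 - 4*K - X/3)
b(√(6 - 3), 7)*288 = (-4 - 4*7 - √(6 - 3)/3)*288 = (-4 - 28 - √3/3)*288 = (-32 - √3/3)*288 = -9216 - 96*√3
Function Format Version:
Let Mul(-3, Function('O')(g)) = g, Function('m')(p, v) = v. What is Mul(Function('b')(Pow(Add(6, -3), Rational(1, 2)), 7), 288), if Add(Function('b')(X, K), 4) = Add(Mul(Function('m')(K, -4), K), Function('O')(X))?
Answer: Add(-9216, Mul(-96, Pow(3, Rational(1, 2)))) ≈ -9382.3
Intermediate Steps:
Function('O')(g) = Mul(Rational(-1, 3), g)
Function('b')(X, K) = Add(-4, Mul(-4, K), Mul(Rational(-1, 3), X)) (Function('b')(X, K) = Add(-4, Add(Mul(-4, K), Mul(Rational(-1, 3), X))) = Add(-4, Mul(-4, K), Mul(Rational(-1, 3), X)))
Mul(Function('b')(Pow(Add(6, -3), Rational(1, 2)), 7), 288) = Mul(Add(-4, Mul(-4, 7), Mul(Rational(-1, 3), Pow(Add(6, -3), Rational(1, 2)))), 288) = Mul(Add(-4, -28, Mul(Rational(-1, 3), Pow(3, Rational(1, 2)))), 288) = Mul(Add(-32, Mul(Rational(-1, 3), Pow(3, Rational(1, 2)))), 288) = Add(-9216, Mul(-96, Pow(3, Rational(1, 2))))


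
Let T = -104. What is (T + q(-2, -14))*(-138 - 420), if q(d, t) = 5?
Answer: 55242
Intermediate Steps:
(T + q(-2, -14))*(-138 - 420) = (-104 + 5)*(-138 - 420) = -99*(-558) = 55242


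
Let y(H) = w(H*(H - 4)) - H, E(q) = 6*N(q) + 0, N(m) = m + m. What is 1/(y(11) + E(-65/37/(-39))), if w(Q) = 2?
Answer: -37/313 ≈ -0.11821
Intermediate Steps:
N(m) = 2*m
E(q) = 12*q (E(q) = 6*(2*q) + 0 = 12*q + 0 = 12*q)
y(H) = 2 - H
1/(y(11) + E(-65/37/(-39))) = 1/((2 - 1*11) + 12*(-65/37/(-39))) = 1/((2 - 11) + 12*(-65*1/37*(-1/39))) = 1/(-9 + 12*(-65/37*(-1/39))) = 1/(-9 + 12*(5/111)) = 1/(-9 + 20/37) = 1/(-313/37) = -37/313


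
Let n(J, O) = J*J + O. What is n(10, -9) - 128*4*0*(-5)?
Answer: 91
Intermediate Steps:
n(J, O) = O + J² (n(J, O) = J² + O = O + J²)
n(10, -9) - 128*4*0*(-5) = (-9 + 10²) - 128*4*0*(-5) = (-9 + 100) - 0*(-5) = 91 - 128*0 = 91 + 0 = 91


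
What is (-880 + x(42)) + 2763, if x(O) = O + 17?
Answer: 1942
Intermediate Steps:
x(O) = 17 + O
(-880 + x(42)) + 2763 = (-880 + (17 + 42)) + 2763 = (-880 + 59) + 2763 = -821 + 2763 = 1942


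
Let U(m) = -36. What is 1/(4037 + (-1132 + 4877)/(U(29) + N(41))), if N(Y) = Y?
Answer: 1/4786 ≈ 0.00020894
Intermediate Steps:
1/(4037 + (-1132 + 4877)/(U(29) + N(41))) = 1/(4037 + (-1132 + 4877)/(-36 + 41)) = 1/(4037 + 3745/5) = 1/(4037 + 3745*(⅕)) = 1/(4037 + 749) = 1/4786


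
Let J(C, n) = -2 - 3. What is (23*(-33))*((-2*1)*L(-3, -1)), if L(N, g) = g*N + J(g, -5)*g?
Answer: 12144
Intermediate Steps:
J(C, n) = -5
L(N, g) = -5*g + N*g (L(N, g) = g*N - 5*g = N*g - 5*g = -5*g + N*g)
(23*(-33))*((-2*1)*L(-3, -1)) = (23*(-33))*((-2*1)*(-(-5 - 3))) = -(-1518)*(-1*(-8)) = -(-1518)*8 = -759*(-16) = 12144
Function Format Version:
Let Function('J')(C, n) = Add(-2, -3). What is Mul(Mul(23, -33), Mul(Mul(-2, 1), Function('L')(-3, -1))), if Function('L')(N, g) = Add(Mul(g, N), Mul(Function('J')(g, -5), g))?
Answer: 12144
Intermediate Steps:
Function('J')(C, n) = -5
Function('L')(N, g) = Add(Mul(-5, g), Mul(N, g)) (Function('L')(N, g) = Add(Mul(g, N), Mul(-5, g)) = Add(Mul(N, g), Mul(-5, g)) = Add(Mul(-5, g), Mul(N, g)))
Mul(Mul(23, -33), Mul(Mul(-2, 1), Function('L')(-3, -1))) = Mul(Mul(23, -33), Mul(Mul(-2, 1), Mul(-1, Add(-5, -3)))) = Mul(-759, Mul(-2, Mul(-1, -8))) = Mul(-759, Mul(-2, 8)) = Mul(-759, -16) = 12144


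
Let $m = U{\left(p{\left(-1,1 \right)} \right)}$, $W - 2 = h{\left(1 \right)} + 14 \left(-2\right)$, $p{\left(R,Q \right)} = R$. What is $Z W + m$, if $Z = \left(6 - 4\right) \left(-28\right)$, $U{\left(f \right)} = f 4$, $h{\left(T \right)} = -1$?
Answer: $1508$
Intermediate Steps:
$U{\left(f \right)} = 4 f$
$W = -27$ ($W = 2 + \left(-1 + 14 \left(-2\right)\right) = 2 - 29 = -27$)
$Z = -56$ ($Z = \left(6 - 4\right) \left(-28\right) = 2 \left(-28\right) = -56$)
$m = -4$ ($m = 4 \left(-1\right) = -4$)
$Z W + m = \left(-56\right) \left(-27\right) - 4 = 1512 - 4 = 1508$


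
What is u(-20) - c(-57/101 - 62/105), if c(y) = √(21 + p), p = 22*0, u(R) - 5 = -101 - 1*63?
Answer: -159 - √21 ≈ -163.58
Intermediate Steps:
u(R) = -159 (u(R) = 5 + (-101 - 1*63) = 5 + (-101 - 63) = 5 - 164 = -159)
p = 0
c(y) = √21 (c(y) = √(21 + 0) = √21)
u(-20) - c(-57/101 - 62/105) = -159 - √21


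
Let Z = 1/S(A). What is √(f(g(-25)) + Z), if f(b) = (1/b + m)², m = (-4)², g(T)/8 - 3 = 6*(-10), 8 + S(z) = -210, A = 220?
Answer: √632260141513/49704 ≈ 15.998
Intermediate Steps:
S(z) = -218 (S(z) = -8 - 210 = -218)
g(T) = -456 (g(T) = 24 + 8*(6*(-10)) = 24 + 8*(-60) = 24 - 480 = -456)
Z = -1/218 (Z = 1/(-218) = -1/218 ≈ -0.0045872)
m = 16
f(b) = (16 + 1/b)² (f(b) = (1/b + 16)² = (16 + 1/b)²)
√(f(g(-25)) + Z) = √((1 + 16*(-456))²/(-456)² - 1/218) = √((1 - 7296)²/207936 - 1/218) = √((1/207936)*(-7295)² - 1/218) = √((1/207936)*53217025 - 1/218) = √(53217025/207936 - 1/218) = √(5800551757/22665024) = √632260141513/49704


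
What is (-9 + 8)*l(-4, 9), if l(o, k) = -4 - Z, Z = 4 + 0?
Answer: 8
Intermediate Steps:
Z = 4
l(o, k) = -8 (l(o, k) = -4 - 1*4 = -4 - 4 = -8)
(-9 + 8)*l(-4, 9) = (-9 + 8)*(-8) = -1*(-8) = 8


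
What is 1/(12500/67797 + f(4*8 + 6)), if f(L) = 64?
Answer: 67797/4351508 ≈ 0.015580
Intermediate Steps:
1/(12500/67797 + f(4*8 + 6)) = 1/(12500/67797 + 64) = 1/(4351508/67797) = 67797/4351508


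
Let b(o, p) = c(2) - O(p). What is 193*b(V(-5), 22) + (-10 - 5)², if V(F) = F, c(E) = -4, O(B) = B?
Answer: -4793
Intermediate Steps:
b(o, p) = -4 - p
193*b(V(-5), 22) + (-10 - 5)² = 193*(-4 - 1*22) + (-10 - 5)² = 193*(-4 - 22) + (-15)² = 193*(-26) + 225 = -5018 + 225 = -4793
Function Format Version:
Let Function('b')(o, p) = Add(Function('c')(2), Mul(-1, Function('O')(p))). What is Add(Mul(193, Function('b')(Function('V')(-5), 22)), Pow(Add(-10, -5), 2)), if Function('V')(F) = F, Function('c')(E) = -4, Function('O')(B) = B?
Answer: -4793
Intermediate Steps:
Function('b')(o, p) = Add(-4, Mul(-1, p))
Add(Mul(193, Function('b')(Function('V')(-5), 22)), Pow(Add(-10, -5), 2)) = Add(Mul(193, Add(-4, Mul(-1, 22))), Pow(Add(-10, -5), 2)) = Add(Mul(193, Add(-4, -22)), Pow(-15, 2)) = Add(Mul(193, -26), 225) = Add(-5018, 225) = -4793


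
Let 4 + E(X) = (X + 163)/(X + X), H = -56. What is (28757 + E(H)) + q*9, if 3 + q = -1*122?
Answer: 3094229/112 ≈ 27627.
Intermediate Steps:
E(X) = -4 + (163 + X)/(2*X) (E(X) = -4 + (X + 163)/(X + X) = -4 + (163 + X)/((2*X)) = -4 + (163 + X)*(1/(2*X)) = -4 + (163 + X)/(2*X))
q = -125 (q = -3 - 1*122 = -3 - 122 = -125)
(28757 + E(H)) + q*9 = (28757 + (½)*(163 - 7*(-56))/(-56)) - 125*9 = (28757 + (½)*(-1/56)*(163 + 392)) - 1125 = (28757 + (½)*(-1/56)*555) - 1125 = (28757 - 555/112) - 1125 = 3220229/112 - 1125 = 3094229/112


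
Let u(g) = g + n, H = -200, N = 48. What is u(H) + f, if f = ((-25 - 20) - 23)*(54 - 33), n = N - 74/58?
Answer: -45857/29 ≈ -1581.3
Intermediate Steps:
n = 1355/29 (n = 48 - 74/58 = 48 - 74*1/58 = 48 - 37/29 = 1355/29 ≈ 46.724)
f = -1428 (f = (-45 - 23)*21 = -68*21 = -1428)
u(g) = 1355/29 + g (u(g) = g + 1355/29 = 1355/29 + g)
u(H) + f = (1355/29 - 200) - 1428 = -4445/29 - 1428 = -45857/29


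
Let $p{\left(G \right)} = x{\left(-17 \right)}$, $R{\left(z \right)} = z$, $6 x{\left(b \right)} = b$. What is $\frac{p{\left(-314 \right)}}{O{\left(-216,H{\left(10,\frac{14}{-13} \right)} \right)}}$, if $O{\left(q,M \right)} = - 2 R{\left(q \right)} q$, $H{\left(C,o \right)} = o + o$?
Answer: $\frac{17}{559872} \approx 3.0364 \cdot 10^{-5}$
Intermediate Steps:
$x{\left(b \right)} = \frac{b}{6}$
$H{\left(C,o \right)} = 2 o$
$O{\left(q,M \right)} = - 2 q^{2}$ ($O{\left(q,M \right)} = - 2 q q = - 2 q^{2}$)
$p{\left(G \right)} = - \frac{17}{6}$ ($p{\left(G \right)} = \frac{1}{6} \left(-17\right) = - \frac{17}{6}$)
$\frac{p{\left(-314 \right)}}{O{\left(-216,H{\left(10,\frac{14}{-13} \right)} \right)}} = - \frac{17}{6 \left(- 2 \left(-216\right)^{2}\right)} = - \frac{17}{6 \left(\left(-2\right) 46656\right)} = - \frac{17}{6 \left(-93312\right)} = \left(- \frac{17}{6}\right) \left(- \frac{1}{93312}\right) = \frac{17}{559872}$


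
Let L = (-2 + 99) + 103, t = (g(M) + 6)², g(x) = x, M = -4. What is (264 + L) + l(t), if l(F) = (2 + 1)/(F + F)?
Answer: 3715/8 ≈ 464.38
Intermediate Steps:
t = 4 (t = (-4 + 6)² = 2² = 4)
L = 200 (L = 97 + 103 = 200)
l(F) = 3/(2*F) (l(F) = 3/((2*F)) = 3*(1/(2*F)) = 3/(2*F))
(264 + L) + l(t) = (264 + 200) + (3/2)/4 = 464 + (3/2)*(¼) = 464 + 3/8 = 3715/8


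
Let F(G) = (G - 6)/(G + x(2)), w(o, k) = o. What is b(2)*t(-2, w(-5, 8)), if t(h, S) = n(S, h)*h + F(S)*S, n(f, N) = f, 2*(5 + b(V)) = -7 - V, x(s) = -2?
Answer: -285/14 ≈ -20.357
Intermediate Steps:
b(V) = -17/2 - V/2 (b(V) = -5 + (-7 - V)/2 = -5 + (-7/2 - V/2) = -17/2 - V/2)
F(G) = (-6 + G)/(-2 + G) (F(G) = (G - 6)/(G - 2) = (-6 + G)/(-2 + G))
t(h, S) = S*h + S*(-6 + S)/(-2 + S) (t(h, S) = S*h + ((-6 + S)/(-2 + S))*S = S*h + S*(-6 + S)/(-2 + S))
b(2)*t(-2, w(-5, 8)) = (-17/2 - ½*2)*(-5*(-6 - 5 - 2*(-2 - 5))/(-2 - 5)) = (-17/2 - 1)*(-5*(-6 - 5 - 2*(-7))/(-7)) = -(-95)*(-1)*(-6 - 5 + 14)/(2*7) = -(-95)*(-1)*3/(2*7) = -19/2*15/7 = -285/14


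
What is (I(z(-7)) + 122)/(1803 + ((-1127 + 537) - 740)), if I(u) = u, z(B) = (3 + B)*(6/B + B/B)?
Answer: 850/3311 ≈ 0.25672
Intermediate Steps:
z(B) = (1 + 6/B)*(3 + B) (z(B) = (3 + B)*(6/B + 1) = (3 + B)*(1 + 6/B) = (1 + 6/B)*(3 + B))
(I(z(-7)) + 122)/(1803 + ((-1127 + 537) - 740)) = ((9 - 7 + 18/(-7)) + 122)/(1803 + ((-1127 + 537) - 740)) = ((9 - 7 + 18*(-1/7)) + 122)/(1803 + (-590 - 740)) = ((9 - 7 - 18/7) + 122)/(1803 - 1330) = (-4/7 + 122)/473 = (850/7)*(1/473) = 850/3311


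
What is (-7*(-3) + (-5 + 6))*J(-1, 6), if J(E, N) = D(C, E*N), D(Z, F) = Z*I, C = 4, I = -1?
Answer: -88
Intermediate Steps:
D(Z, F) = -Z (D(Z, F) = Z*(-1) = -Z)
J(E, N) = -4 (J(E, N) = -1*4 = -4)
(-7*(-3) + (-5 + 6))*J(-1, 6) = (-7*(-3) + (-5 + 6))*(-4) = (21 + 1)*(-4) = 22*(-4) = -88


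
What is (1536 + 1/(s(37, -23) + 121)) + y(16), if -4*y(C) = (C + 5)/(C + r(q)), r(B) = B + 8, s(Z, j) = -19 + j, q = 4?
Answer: 1941283/1264 ≈ 1535.8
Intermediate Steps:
r(B) = 8 + B
y(C) = -(5 + C)/(4*(12 + C)) (y(C) = -(C + 5)/(4*(C + (8 + 4))) = -(5 + C)/(4*(C + 12)) = -(5 + C)/(4*(12 + C)))
(1536 + 1/(s(37, -23) + 121)) + y(16) = (1536 + 1/((-19 - 23) + 121)) + (-5 - 1*16)/(4*(12 + 16)) = (1536 + 1/(-42 + 121)) + (¼)*(-5 - 16)/28 = (1536 + 1/79) + (¼)*(1/28)*(-21) = (1536 + 1/79) - 3/16 = 121345/79 - 3/16 = 1941283/1264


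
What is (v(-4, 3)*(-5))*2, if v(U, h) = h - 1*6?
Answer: 30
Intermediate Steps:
v(U, h) = -6 + h (v(U, h) = h - 6 = -6 + h)
(v(-4, 3)*(-5))*2 = ((-6 + 3)*(-5))*2 = -3*(-5)*2 = 15*2 = 30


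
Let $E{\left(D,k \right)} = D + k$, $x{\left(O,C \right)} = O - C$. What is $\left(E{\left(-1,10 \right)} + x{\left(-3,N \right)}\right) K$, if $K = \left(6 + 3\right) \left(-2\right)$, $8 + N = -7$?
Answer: $-378$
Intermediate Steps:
$N = -15$ ($N = -8 - 7 = -15$)
$K = -18$ ($K = 9 \left(-2\right) = -18$)
$\left(E{\left(-1,10 \right)} + x{\left(-3,N \right)}\right) K = \left(\left(-1 + 10\right) - -12\right) \left(-18\right) = \left(9 + \left(-3 + 15\right)\right) \left(-18\right) = \left(9 + 12\right) \left(-18\right) = 21 \left(-18\right) = -378$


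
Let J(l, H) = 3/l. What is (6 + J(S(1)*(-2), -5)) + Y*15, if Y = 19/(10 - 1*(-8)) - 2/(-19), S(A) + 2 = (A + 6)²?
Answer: 62636/2679 ≈ 23.380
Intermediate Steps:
S(A) = -2 + (6 + A)² (S(A) = -2 + (A + 6)² = -2 + (6 + A)²)
Y = 397/342 (Y = 19/(10 + 8) - 2*(-1/19) = 19/18 + 2/19 = 397/342 ≈ 1.1608)
(6 + J(S(1)*(-2), -5)) + Y*15 = (6 + 3/(((-2 + (6 + 1)²)*(-2)))) + (397/342)*15 = (6 + 3/(((-2 + 7²)*(-2)))) + 1985/114 = (6 + 3/(((-2 + 49)*(-2)))) + 1985/114 = (6 + 3/((47*(-2)))) + 1985/114 = (6 + 3/(-94)) + 1985/114 = (6 + 3*(-1/94)) + 1985/114 = (6 - 3/94) + 1985/114 = 561/94 + 1985/114 = 62636/2679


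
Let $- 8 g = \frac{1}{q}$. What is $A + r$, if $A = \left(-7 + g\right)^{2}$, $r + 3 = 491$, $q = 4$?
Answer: $\frac{550337}{1024} \approx 537.44$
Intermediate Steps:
$g = - \frac{1}{32}$ ($g = - \frac{1}{8 \cdot 4} = \left(- \frac{1}{8}\right) \frac{1}{4} = - \frac{1}{32} \approx -0.03125$)
$r = 488$ ($r = -3 + 491 = 488$)
$A = \frac{50625}{1024}$ ($A = \left(-7 - \frac{1}{32}\right)^{2} = \left(- \frac{225}{32}\right)^{2} = \frac{50625}{1024} \approx 49.438$)
$A + r = \frac{50625}{1024} + 488 = \frac{550337}{1024}$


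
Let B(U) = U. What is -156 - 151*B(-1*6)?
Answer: 750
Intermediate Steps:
-156 - 151*B(-1*6) = -156 - (-151)*6 = -156 - 151*(-6) = -156 + 906 = 750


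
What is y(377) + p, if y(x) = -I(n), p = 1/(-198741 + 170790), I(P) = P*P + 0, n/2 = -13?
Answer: -18894877/27951 ≈ -676.00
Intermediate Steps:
n = -26 (n = 2*(-13) = -26)
I(P) = P² (I(P) = P² + 0 = P²)
p = -1/27951 (p = 1/(-27951) = -1/27951 ≈ -3.5777e-5)
y(x) = -676 (y(x) = -1*(-26)² = -1*676 = -676)
y(377) + p = -676 - 1/27951 = -18894877/27951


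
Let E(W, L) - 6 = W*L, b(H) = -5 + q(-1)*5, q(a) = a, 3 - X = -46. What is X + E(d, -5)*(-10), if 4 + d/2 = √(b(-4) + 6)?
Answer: -411 + 200*I ≈ -411.0 + 200.0*I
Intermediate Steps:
X = 49 (X = 3 - 1*(-46) = 3 + 46 = 49)
b(H) = -10 (b(H) = -5 - 1*5 = -5 - 5 = -10)
d = -8 + 4*I (d = -8 + 2*√(-10 + 6) = -8 + 2*√(-4) = -8 + 2*(2*I) = -8 + 4*I ≈ -8.0 + 4.0*I)
E(W, L) = 6 + L*W (E(W, L) = 6 + W*L = 6 + L*W)
X + E(d, -5)*(-10) = 49 + (6 - 5*(-8 + 4*I))*(-10) = 49 + (6 + (40 - 20*I))*(-10) = 49 + (46 - 20*I)*(-10) = 49 + (-460 + 200*I) = -411 + 200*I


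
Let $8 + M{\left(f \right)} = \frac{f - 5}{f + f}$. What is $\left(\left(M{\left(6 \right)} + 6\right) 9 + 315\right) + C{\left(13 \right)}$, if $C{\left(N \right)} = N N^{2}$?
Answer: $\frac{9979}{4} \approx 2494.8$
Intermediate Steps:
$M{\left(f \right)} = -8 + \frac{-5 + f}{2 f}$ ($M{\left(f \right)} = -8 + \frac{f - 5}{f + f} = -8 + \frac{-5 + f}{2 f}$)
$C{\left(N \right)} = N^{3}$
$\left(\left(M{\left(6 \right)} + 6\right) 9 + 315\right) + C{\left(13 \right)} = \left(\left(\frac{5 \left(-1 - 18\right)}{2 \cdot 6} + 6\right) 9 + 315\right) + 13^{3} = \left(\left(\frac{5}{2} \cdot \frac{1}{6} \left(-1 - 18\right) + 6\right) 9 + 315\right) + 2197 = \left(\left(\frac{5}{2} \cdot \frac{1}{6} \left(-19\right) + 6\right) 9 + 315\right) + 2197 = \left(\left(- \frac{95}{12} + 6\right) 9 + 315\right) + 2197 = \left(\left(- \frac{23}{12}\right) 9 + 315\right) + 2197 = \left(- \frac{69}{4} + 315\right) + 2197 = \frac{1191}{4} + 2197 = \frac{9979}{4}$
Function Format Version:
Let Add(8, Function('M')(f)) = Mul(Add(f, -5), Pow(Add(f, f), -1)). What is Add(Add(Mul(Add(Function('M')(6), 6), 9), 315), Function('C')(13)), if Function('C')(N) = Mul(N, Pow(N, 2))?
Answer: Rational(9979, 4) ≈ 2494.8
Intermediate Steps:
Function('M')(f) = Add(-8, Mul(Rational(1, 2), Pow(f, -1), Add(-5, f))) (Function('M')(f) = Add(-8, Mul(Add(f, -5), Pow(Add(f, f), -1))) = Add(-8, Mul(Add(-5, f), Pow(Mul(2, f), -1))) = Add(-8, Mul(Add(-5, f), Mul(Rational(1, 2), Pow(f, -1)))) = Add(-8, Mul(Rational(1, 2), Pow(f, -1), Add(-5, f))))
Function('C')(N) = Pow(N, 3)
Add(Add(Mul(Add(Function('M')(6), 6), 9), 315), Function('C')(13)) = Add(Add(Mul(Add(Mul(Rational(5, 2), Pow(6, -1), Add(-1, Mul(-3, 6))), 6), 9), 315), Pow(13, 3)) = Add(Add(Mul(Add(Mul(Rational(5, 2), Rational(1, 6), Add(-1, -18)), 6), 9), 315), 2197) = Add(Add(Mul(Add(Mul(Rational(5, 2), Rational(1, 6), -19), 6), 9), 315), 2197) = Add(Add(Mul(Add(Rational(-95, 12), 6), 9), 315), 2197) = Add(Add(Mul(Rational(-23, 12), 9), 315), 2197) = Add(Add(Rational(-69, 4), 315), 2197) = Add(Rational(1191, 4), 2197) = Rational(9979, 4)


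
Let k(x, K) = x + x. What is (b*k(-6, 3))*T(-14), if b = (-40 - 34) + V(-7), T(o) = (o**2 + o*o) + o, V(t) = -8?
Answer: 371952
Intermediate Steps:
k(x, K) = 2*x
T(o) = o + 2*o**2 (T(o) = (o**2 + o**2) + o = 2*o**2 + o = o + 2*o**2)
b = -82 (b = (-40 - 34) - 8 = -74 - 8 = -82)
(b*k(-6, 3))*T(-14) = (-164*(-6))*(-14*(1 + 2*(-14))) = (-82*(-12))*(-14*(1 - 28)) = 984*(-14*(-27)) = 984*378 = 371952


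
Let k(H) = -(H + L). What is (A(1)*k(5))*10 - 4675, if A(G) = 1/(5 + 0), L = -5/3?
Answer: -14045/3 ≈ -4681.7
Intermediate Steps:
L = -5/3 (L = -5*⅓ = -5/3 ≈ -1.6667)
A(G) = ⅕ (A(G) = 1/5 = ⅕)
k(H) = 5/3 - H (k(H) = -(H - 5/3) = -(-5/3 + H) = 5/3 - H)
(A(1)*k(5))*10 - 4675 = ((5/3 - 1*5)/5)*10 - 4675 = ((5/3 - 5)/5)*10 - 4675 = ((⅕)*(-10/3))*10 - 4675 = -⅔*10 - 4675 = -20/3 - 4675 = -14045/3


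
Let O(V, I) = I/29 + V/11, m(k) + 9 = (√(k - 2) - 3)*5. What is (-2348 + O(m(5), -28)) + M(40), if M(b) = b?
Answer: -737256/319 + 5*√3/11 ≈ -2310.4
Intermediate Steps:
m(k) = -24 + 5*√(-2 + k) (m(k) = -9 + (√(k - 2) - 3)*5 = -9 + (√(-2 + k) - 3)*5 = -9 + (-3 + √(-2 + k))*5 = -9 + (-15 + 5*√(-2 + k)) = -24 + 5*√(-2 + k))
O(V, I) = V/11 + I/29 (O(V, I) = I*(1/29) + V*(1/11) = I/29 + V/11 = V/11 + I/29)
(-2348 + O(m(5), -28)) + M(40) = (-2348 + ((-24 + 5*√(-2 + 5))/11 + (1/29)*(-28))) + 40 = (-2348 + ((-24 + 5*√3)/11 - 28/29)) + 40 = (-2348 + ((-24/11 + 5*√3/11) - 28/29)) + 40 = (-2348 + (-1004/319 + 5*√3/11)) + 40 = (-750016/319 + 5*√3/11) + 40 = -737256/319 + 5*√3/11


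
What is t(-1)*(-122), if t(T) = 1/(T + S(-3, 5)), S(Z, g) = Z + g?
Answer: -122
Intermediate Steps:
t(T) = 1/(2 + T) (t(T) = 1/(T + (-3 + 5)) = 1/(T + 2) = 1/(2 + T))
t(-1)*(-122) = -122/(2 - 1) = -122/1 = 1*(-122) = -122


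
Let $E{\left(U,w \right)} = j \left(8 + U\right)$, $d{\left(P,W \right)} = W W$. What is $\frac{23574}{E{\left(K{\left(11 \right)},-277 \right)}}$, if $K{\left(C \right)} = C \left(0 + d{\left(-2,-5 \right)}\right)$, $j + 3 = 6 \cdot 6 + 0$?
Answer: $\frac{7858}{3113} \approx 2.5243$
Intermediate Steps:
$j = 33$ ($j = -3 + \left(6 \cdot 6 + 0\right) = -3 + \left(36 + 0\right) = -3 + 36 = 33$)
$d{\left(P,W \right)} = W^{2}$
$K{\left(C \right)} = 25 C$ ($K{\left(C \right)} = C \left(0 + \left(-5\right)^{2}\right) = C \left(0 + 25\right) = C 25 = 25 C$)
$E{\left(U,w \right)} = 264 + 33 U$ ($E{\left(U,w \right)} = 33 \left(8 + U\right) = 264 + 33 U$)
$\frac{23574}{E{\left(K{\left(11 \right)},-277 \right)}} = \frac{23574}{264 + 33 \cdot 25 \cdot 11} = \frac{23574}{264 + 33 \cdot 275} = \frac{23574}{264 + 9075} = \frac{23574}{9339} = 23574 \cdot \frac{1}{9339} = \frac{7858}{3113}$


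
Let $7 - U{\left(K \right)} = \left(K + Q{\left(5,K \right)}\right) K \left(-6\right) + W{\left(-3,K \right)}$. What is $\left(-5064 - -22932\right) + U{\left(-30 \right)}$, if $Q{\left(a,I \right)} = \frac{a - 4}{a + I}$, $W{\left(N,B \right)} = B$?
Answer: $\frac{116561}{5} \approx 23312.0$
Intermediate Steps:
$Q{\left(a,I \right)} = \frac{-4 + a}{I + a}$
$U{\left(K \right)} = 7 - K + 6 K \left(K + \frac{1}{5 + K}\right)$ ($U{\left(K \right)} = 7 - \left(\left(K + \frac{-4 + 5}{K + 5}\right) K \left(-6\right) + K\right) = 7 - \left(\left(K + \frac{1}{5 + K} 1\right) K \left(-6\right) + K\right) = 7 - \left(\left(K + \frac{1}{5 + K}\right) K \left(-6\right) + K\right) = 7 - \left(K \left(K + \frac{1}{5 + K}\right) \left(-6\right) + K\right) = 7 - \left(- 6 K \left(K + \frac{1}{5 + K}\right) + K\right) = 7 - \left(K - 6 K \left(K + \frac{1}{5 + K}\right)\right) = 7 + \left(- K + 6 K \left(K + \frac{1}{5 + K}\right)\right) = 7 - K + 6 K \left(K + \frac{1}{5 + K}\right)$)
$\left(-5064 - -22932\right) + U{\left(-30 \right)} = \left(-5064 - -22932\right) + \frac{6 \left(-30\right) + \left(5 - 30\right) \left(7 - -30 + 6 \left(-30\right)^{2}\right)}{5 - 30} = \left(-5064 + 22932\right) + \frac{-180 - 25 \left(7 + 30 + 6 \cdot 900\right)}{-25} = 17868 - \frac{-180 - 25 \left(7 + 30 + 5400\right)}{25} = 17868 - \frac{-180 - 135925}{25} = 17868 - - \frac{27221}{5} = 17868 + \frac{27221}{5} = \frac{116561}{5}$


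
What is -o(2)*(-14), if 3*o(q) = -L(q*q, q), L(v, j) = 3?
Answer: -14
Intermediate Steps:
o(q) = -1 (o(q) = (-1*3)/3 = (⅓)*(-3) = -1)
-o(2)*(-14) = -(-1)*(-14) = -1*14 = -14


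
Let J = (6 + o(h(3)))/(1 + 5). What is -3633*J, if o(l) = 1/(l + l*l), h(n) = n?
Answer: -88403/24 ≈ -3683.5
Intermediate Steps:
o(l) = 1/(l + l²)
J = 73/72 (J = (6 + 1/(3*(1 + 3)))/(1 + 5) = (6 + (⅓)/4)/6 = (6 + (⅓)*(¼))*(⅙) = (6 + 1/12)*(⅙) = (73/12)*(⅙) = 73/72 ≈ 1.0139)
-3633*J = -3633*73/72 = -88403/24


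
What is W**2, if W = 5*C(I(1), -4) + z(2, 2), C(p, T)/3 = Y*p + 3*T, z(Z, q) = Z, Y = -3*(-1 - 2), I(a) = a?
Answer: 1849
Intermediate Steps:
Y = 9 (Y = -3*(-3) = 9)
C(p, T) = 9*T + 27*p (C(p, T) = 3*(9*p + 3*T) = 3*(3*T + 9*p) = 9*T + 27*p)
W = -43 (W = 5*(9*(-4) + 27*1) + 2 = 5*(-36 + 27) + 2 = 5*(-9) + 2 = -45 + 2 = -43)
W**2 = (-43)**2 = 1849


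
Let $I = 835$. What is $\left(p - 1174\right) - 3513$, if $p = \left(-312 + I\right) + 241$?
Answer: $-3923$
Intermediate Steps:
$p = 764$ ($p = \left(-312 + 835\right) + 241 = 523 + 241 = 764$)
$\left(p - 1174\right) - 3513 = \left(764 - 1174\right) - 3513 = -410 - 3513 = -3923$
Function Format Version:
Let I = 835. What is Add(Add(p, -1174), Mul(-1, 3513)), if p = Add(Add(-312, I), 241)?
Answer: -3923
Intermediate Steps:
p = 764 (p = Add(Add(-312, 835), 241) = Add(523, 241) = 764)
Add(Add(p, -1174), Mul(-1, 3513)) = Add(Add(764, -1174), Mul(-1, 3513)) = Add(-410, -3513) = -3923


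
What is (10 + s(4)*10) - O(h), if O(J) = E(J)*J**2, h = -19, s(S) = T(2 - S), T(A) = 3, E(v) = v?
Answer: 6899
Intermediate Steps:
s(S) = 3
O(J) = J**3 (O(J) = J*J**2 = J**3)
(10 + s(4)*10) - O(h) = (10 + 3*10) - 1*(-19)**3 = (10 + 30) - 1*(-6859) = 40 + 6859 = 6899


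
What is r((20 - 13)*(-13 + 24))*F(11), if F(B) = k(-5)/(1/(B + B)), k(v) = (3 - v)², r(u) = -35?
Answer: -49280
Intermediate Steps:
F(B) = 128*B (F(B) = (-3 - 5)²/(1/(B + B)) = (-8)²/(1/(2*B)) = 64/((1/(2*B))) = 64*(2*B) = 128*B)
r((20 - 13)*(-13 + 24))*F(11) = -4480*11 = -35*1408 = -49280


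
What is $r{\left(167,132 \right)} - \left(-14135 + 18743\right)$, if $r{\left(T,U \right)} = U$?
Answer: $-4476$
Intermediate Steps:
$r{\left(167,132 \right)} - \left(-14135 + 18743\right) = 132 - \left(-14135 + 18743\right) = 132 - 4608 = -4476$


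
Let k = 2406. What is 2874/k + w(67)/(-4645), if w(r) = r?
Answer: 2198088/1862645 ≈ 1.1801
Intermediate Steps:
2874/k + w(67)/(-4645) = 2874/2406 + 67/(-4645) = 2874*(1/2406) + 67*(-1/4645) = 479/401 - 67/4645 = 2198088/1862645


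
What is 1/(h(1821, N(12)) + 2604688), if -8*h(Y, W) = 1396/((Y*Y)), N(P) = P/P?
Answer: 6632082/17274504400067 ≈ 3.8392e-7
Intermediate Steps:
N(P) = 1
h(Y, W) = -349/(2*Y²) (h(Y, W) = -349/(2*(Y*Y)) = -349/(2*(Y²)) = -349/(2*Y²))
1/(h(1821, N(12)) + 2604688) = 1/(-349/2/1821² + 2604688) = 1/(-349/2*1/3316041 + 2604688) = 1/(-349/6632082 + 2604688) = 1/(17274504400067/6632082) = 6632082/17274504400067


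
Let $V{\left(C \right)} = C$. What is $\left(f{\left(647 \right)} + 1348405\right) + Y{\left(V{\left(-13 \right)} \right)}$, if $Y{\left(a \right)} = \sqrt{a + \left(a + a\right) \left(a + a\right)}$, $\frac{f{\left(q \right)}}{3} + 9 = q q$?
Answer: $2604205 + \sqrt{663} \approx 2.6042 \cdot 10^{6}$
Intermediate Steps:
$f{\left(q \right)} = -27 + 3 q^{2}$ ($f{\left(q \right)} = -27 + 3 q q = -27 + 3 q^{2}$)
$Y{\left(a \right)} = \sqrt{a + 4 a^{2}}$ ($Y{\left(a \right)} = \sqrt{a + 2 a 2 a} = \sqrt{a + 4 a^{2}}$)
$\left(f{\left(647 \right)} + 1348405\right) + Y{\left(V{\left(-13 \right)} \right)} = \left(\left(-27 + 3 \cdot 647^{2}\right) + 1348405\right) + \sqrt{- 13 \left(1 + 4 \left(-13\right)\right)} = \left(\left(-27 + 3 \cdot 418609\right) + 1348405\right) + \sqrt{- 13 \left(1 - 52\right)} = \left(\left(-27 + 1255827\right) + 1348405\right) + \sqrt{\left(-13\right) \left(-51\right)} = \left(1255800 + 1348405\right) + \sqrt{663} = 2604205 + \sqrt{663}$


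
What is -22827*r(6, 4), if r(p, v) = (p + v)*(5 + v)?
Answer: -2054430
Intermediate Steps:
r(p, v) = (5 + v)*(p + v)
-22827*r(6, 4) = -22827*(4² + 5*6 + 5*4 + 6*4) = -22827*(16 + 30 + 20 + 24) = -22827*90 = -2054430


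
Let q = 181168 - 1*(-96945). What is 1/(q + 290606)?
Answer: 1/568719 ≈ 1.7583e-6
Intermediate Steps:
q = 278113 (q = 181168 + 96945 = 278113)
1/(q + 290606) = 1/(278113 + 290606) = 1/568719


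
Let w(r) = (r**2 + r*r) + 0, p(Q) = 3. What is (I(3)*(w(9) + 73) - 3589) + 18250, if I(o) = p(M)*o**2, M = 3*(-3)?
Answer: 21006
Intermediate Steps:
M = -9
I(o) = 3*o**2
w(r) = 2*r**2 (w(r) = (r**2 + r**2) + 0 = 2*r**2 + 0 = 2*r**2)
(I(3)*(w(9) + 73) - 3589) + 18250 = ((3*3**2)*(2*9**2 + 73) - 3589) + 18250 = ((3*9)*(2*81 + 73) - 3589) + 18250 = (27*(162 + 73) - 3589) + 18250 = (27*235 - 3589) + 18250 = (6345 - 3589) + 18250 = 2756 + 18250 = 21006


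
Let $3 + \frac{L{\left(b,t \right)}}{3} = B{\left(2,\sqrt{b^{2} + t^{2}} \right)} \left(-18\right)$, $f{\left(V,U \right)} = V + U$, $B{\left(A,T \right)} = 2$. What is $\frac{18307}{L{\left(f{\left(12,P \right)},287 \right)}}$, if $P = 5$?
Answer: $- \frac{18307}{117} \approx -156.47$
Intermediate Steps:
$f{\left(V,U \right)} = U + V$
$L{\left(b,t \right)} = -117$ ($L{\left(b,t \right)} = -9 + 3 \cdot 2 \left(-18\right) = -9 + 3 \left(-36\right) = -9 - 108 = -117$)
$\frac{18307}{L{\left(f{\left(12,P \right)},287 \right)}} = \frac{18307}{-117} = 18307 \left(- \frac{1}{117}\right) = - \frac{18307}{117}$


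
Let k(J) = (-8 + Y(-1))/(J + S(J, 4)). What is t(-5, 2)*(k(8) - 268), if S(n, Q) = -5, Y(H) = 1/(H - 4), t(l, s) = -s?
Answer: 8122/15 ≈ 541.47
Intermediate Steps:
Y(H) = 1/(-4 + H)
k(J) = -41/(5*(-5 + J)) (k(J) = (-8 + 1/(-4 - 1))/(J - 5) = (-8 + 1/(-5))/(-5 + J) = (-8 - ⅕)/(-5 + J) = -41/(5*(-5 + J)))
t(-5, 2)*(k(8) - 268) = (-1*2)*(-41/(-25 + 5*8) - 268) = -2*(-41/(-25 + 40) - 268) = -2*(-41/15 - 268) = -2*(-4061/15) = 8122/15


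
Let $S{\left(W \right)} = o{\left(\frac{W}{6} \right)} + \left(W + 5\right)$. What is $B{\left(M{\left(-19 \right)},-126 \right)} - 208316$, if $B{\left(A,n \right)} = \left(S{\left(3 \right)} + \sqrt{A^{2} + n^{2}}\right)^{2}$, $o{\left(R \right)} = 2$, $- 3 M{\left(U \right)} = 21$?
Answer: $-192291 + 700 \sqrt{13} \approx -1.8977 \cdot 10^{5}$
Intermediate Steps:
$M{\left(U \right)} = -7$ ($M{\left(U \right)} = \left(- \frac{1}{3}\right) 21 = -7$)
$S{\left(W \right)} = 7 + W$ ($S{\left(W \right)} = 2 + \left(W + 5\right) = 2 + \left(5 + W\right) = 7 + W$)
$B{\left(A,n \right)} = \left(10 + \sqrt{A^{2} + n^{2}}\right)^{2}$ ($B{\left(A,n \right)} = \left(\left(7 + 3\right) + \sqrt{A^{2} + n^{2}}\right)^{2} = \left(10 + \sqrt{A^{2} + n^{2}}\right)^{2}$)
$B{\left(M{\left(-19 \right)},-126 \right)} - 208316 = \left(10 + \sqrt{\left(-7\right)^{2} + \left(-126\right)^{2}}\right)^{2} - 208316 = \left(10 + \sqrt{49 + 15876}\right)^{2} - 208316 = \left(10 + \sqrt{15925}\right)^{2} - 208316 = \left(10 + 35 \sqrt{13}\right)^{2} - 208316 = -208316 + \left(10 + 35 \sqrt{13}\right)^{2}$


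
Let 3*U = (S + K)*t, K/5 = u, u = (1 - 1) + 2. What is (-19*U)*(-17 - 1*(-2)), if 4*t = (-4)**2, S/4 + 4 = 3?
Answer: 2280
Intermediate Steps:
S = -4 (S = -16 + 4*3 = -16 + 12 = -4)
t = 4 (t = (1/4)*(-4)**2 = (1/4)*16 = 4)
u = 2 (u = 0 + 2 = 2)
K = 10 (K = 5*2 = 10)
U = 8 (U = ((-4 + 10)*4)/3 = (6*4)/3 = (1/3)*24 = 8)
(-19*U)*(-17 - 1*(-2)) = (-19*8)*(-17 - 1*(-2)) = -152*(-17 + 2) = -152*(-15) = 2280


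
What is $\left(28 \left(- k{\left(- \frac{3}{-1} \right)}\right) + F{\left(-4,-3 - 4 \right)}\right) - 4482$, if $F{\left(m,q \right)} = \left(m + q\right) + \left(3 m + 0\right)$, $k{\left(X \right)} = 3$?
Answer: $-4589$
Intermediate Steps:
$F{\left(m,q \right)} = q + 4 m$ ($F{\left(m,q \right)} = \left(m + q\right) + 3 m = q + 4 m$)
$\left(28 \left(- k{\left(- \frac{3}{-1} \right)}\right) + F{\left(-4,-3 - 4 \right)}\right) - 4482 = \left(28 \left(\left(-1\right) 3\right) + \left(\left(-3 - 4\right) + 4 \left(-4\right)\right)\right) - 4482 = \left(28 \left(-3\right) - 23\right) - 4482 = \left(-84 - 23\right) - 4482 = -107 - 4482 = -4589$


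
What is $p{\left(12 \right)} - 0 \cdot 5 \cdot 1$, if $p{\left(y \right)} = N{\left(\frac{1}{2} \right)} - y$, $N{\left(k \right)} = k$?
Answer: $- \frac{23}{2} \approx -11.5$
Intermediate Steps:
$p{\left(y \right)} = \frac{1}{2} - y$
$p{\left(12 \right)} - 0 \cdot 5 \cdot 1 = \left(\frac{1}{2} - 12\right) - 0 \cdot 5 \cdot 1 = \left(\frac{1}{2} - 12\right) - 0 \cdot 1 = - \frac{23}{2} - 0 = - \frac{23}{2} + 0 = - \frac{23}{2}$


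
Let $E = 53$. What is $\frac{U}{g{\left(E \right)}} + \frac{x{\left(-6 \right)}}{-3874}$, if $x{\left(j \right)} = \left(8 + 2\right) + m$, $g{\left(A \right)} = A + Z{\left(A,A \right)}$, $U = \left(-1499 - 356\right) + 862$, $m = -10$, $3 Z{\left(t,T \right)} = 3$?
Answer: $- \frac{331}{18} \approx -18.389$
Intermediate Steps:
$Z{\left(t,T \right)} = 1$ ($Z{\left(t,T \right)} = \frac{1}{3} \cdot 3 = 1$)
$U = -993$ ($U = -1855 + 862 = -993$)
$g{\left(A \right)} = 1 + A$ ($g{\left(A \right)} = A + 1 = 1 + A$)
$x{\left(j \right)} = 0$ ($x{\left(j \right)} = \left(8 + 2\right) - 10 = 10 - 10 = 0$)
$\frac{U}{g{\left(E \right)}} + \frac{x{\left(-6 \right)}}{-3874} = - \frac{993}{1 + 53} + \frac{0}{-3874} = - \frac{993}{54} + 0 \left(- \frac{1}{3874}\right) = \left(-993\right) \frac{1}{54} + 0 = - \frac{331}{18} + 0 = - \frac{331}{18}$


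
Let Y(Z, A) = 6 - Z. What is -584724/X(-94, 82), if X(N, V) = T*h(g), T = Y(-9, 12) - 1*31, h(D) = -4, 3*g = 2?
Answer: -146181/16 ≈ -9136.3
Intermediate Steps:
g = ⅔ (g = (⅓)*2 = ⅔ ≈ 0.66667)
T = -16 (T = (6 - 1*(-9)) - 1*31 = (6 + 9) - 31 = 15 - 31 = -16)
X(N, V) = 64 (X(N, V) = -16*(-4) = 64)
-584724/X(-94, 82) = -584724/64 = -584724*1/64 = -146181/16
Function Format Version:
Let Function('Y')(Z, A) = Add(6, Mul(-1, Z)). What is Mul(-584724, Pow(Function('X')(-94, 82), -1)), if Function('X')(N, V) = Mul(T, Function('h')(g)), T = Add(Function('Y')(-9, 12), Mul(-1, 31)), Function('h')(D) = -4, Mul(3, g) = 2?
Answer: Rational(-146181, 16) ≈ -9136.3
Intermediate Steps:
g = Rational(2, 3) (g = Mul(Rational(1, 3), 2) = Rational(2, 3) ≈ 0.66667)
T = -16 (T = Add(Add(6, Mul(-1, -9)), Mul(-1, 31)) = Add(Add(6, 9), -31) = Add(15, -31) = -16)
Function('X')(N, V) = 64 (Function('X')(N, V) = Mul(-16, -4) = 64)
Mul(-584724, Pow(Function('X')(-94, 82), -1)) = Mul(-584724, Pow(64, -1)) = Mul(-584724, Rational(1, 64)) = Rational(-146181, 16)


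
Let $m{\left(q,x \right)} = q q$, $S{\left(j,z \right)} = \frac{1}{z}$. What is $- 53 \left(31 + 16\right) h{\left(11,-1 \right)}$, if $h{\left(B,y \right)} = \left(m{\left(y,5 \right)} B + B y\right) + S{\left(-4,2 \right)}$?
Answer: $- \frac{2491}{2} \approx -1245.5$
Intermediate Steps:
$m{\left(q,x \right)} = q^{2}$
$h{\left(B,y \right)} = \frac{1}{2} + B y + B y^{2}$ ($h{\left(B,y \right)} = \left(y^{2} B + B y\right) + \frac{1}{2} = \left(B y^{2} + B y\right) + \frac{1}{2} = \left(B y + B y^{2}\right) + \frac{1}{2} = \frac{1}{2} + B y + B y^{2}$)
$- 53 \left(31 + 16\right) h{\left(11,-1 \right)} = - 53 \left(31 + 16\right) \left(\frac{1}{2} + 11 \left(-1\right) + 11 \left(-1\right)^{2}\right) = \left(-53\right) 47 \left(\frac{1}{2} - 11 + 11 \cdot 1\right) = - 2491 \left(\frac{1}{2} - 11 + 11\right) = \left(-2491\right) \frac{1}{2} = - \frac{2491}{2}$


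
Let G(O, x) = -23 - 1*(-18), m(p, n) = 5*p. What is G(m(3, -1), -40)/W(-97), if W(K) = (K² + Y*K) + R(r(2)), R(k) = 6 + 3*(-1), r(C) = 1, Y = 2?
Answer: -5/9218 ≈ -0.00054242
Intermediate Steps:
R(k) = 3 (R(k) = 6 - 3 = 3)
G(O, x) = -5 (G(O, x) = -23 + 18 = -5)
W(K) = 3 + K² + 2*K (W(K) = (K² + 2*K) + 3 = 3 + K² + 2*K)
G(m(3, -1), -40)/W(-97) = -5/(3 + (-97)² + 2*(-97)) = -5/(3 + 9409 - 194) = -5/9218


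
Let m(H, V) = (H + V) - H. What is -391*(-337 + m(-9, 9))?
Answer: 128248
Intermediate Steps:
m(H, V) = V
-391*(-337 + m(-9, 9)) = -391*(-337 + 9) = -391*(-328) = 128248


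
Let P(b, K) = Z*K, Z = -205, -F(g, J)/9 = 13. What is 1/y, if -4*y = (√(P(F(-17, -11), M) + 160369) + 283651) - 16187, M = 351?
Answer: -534928/35768451441 + 2*√88414/35768451441 ≈ -1.4939e-5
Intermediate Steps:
F(g, J) = -117 (F(g, J) = -9*13 = -117)
P(b, K) = -205*K
y = -66866 - √88414/4 (y = -((√(-205*351 + 160369) + 283651) - 16187)/4 = -((√(-71955 + 160369) + 283651) - 16187)/4 = -((√88414 + 283651) - 16187)/4 = -((283651 + √88414) - 16187)/4 = -(267464 + √88414)/4 = -66866 - √88414/4 ≈ -66940.)
1/y = 1/(-66866 - √88414/4)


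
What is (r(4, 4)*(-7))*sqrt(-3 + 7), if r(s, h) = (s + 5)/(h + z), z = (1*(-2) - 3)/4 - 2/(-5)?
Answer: -40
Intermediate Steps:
z = -17/20 (z = (-2 - 3)*(1/4) - 2*(-1/5) = -5*1/4 + 2/5 = -5/4 + 2/5 = -17/20 ≈ -0.85000)
r(s, h) = (5 + s)/(-17/20 + h) (r(s, h) = (s + 5)/(h - 17/20) = (5 + s)/(-17/20 + h))
(r(4, 4)*(-7))*sqrt(-3 + 7) = ((20*(5 + 4)/(-17 + 20*4))*(-7))*sqrt(-3 + 7) = ((20*9/(-17 + 80))*(-7))*sqrt(4) = ((20*9/63)*(-7))*2 = ((20*(1/63)*9)*(-7))*2 = ((20/7)*(-7))*2 = -20*2 = -40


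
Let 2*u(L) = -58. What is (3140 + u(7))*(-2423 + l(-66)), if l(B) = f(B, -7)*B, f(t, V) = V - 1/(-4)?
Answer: -12304005/2 ≈ -6.1520e+6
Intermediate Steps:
u(L) = -29 (u(L) = (½)*(-58) = -29)
f(t, V) = ¼ + V (f(t, V) = V - 1*(-¼) = V + ¼ = ¼ + V)
l(B) = -27*B/4 (l(B) = (¼ - 7)*B = -27*B/4)
(3140 + u(7))*(-2423 + l(-66)) = (3140 - 29)*(-2423 - 27/4*(-66)) = 3111*(-2423 + 891/2) = 3111*(-3955/2) = -12304005/2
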